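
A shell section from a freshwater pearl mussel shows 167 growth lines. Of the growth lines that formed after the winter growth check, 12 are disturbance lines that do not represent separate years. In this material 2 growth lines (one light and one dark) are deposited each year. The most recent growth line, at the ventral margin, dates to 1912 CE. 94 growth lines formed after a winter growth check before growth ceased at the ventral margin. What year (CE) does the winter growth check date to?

94 growth lines formed after the winter growth check.
94 − 12 false = 82 true growth lines after the winter growth check.
Dividing by 2 growth lines per year: 82 / 2 = 41 years.
Counting back 41 years from 1912 CE places the winter growth check in 1912 − 41 = 1871 CE.

1871 CE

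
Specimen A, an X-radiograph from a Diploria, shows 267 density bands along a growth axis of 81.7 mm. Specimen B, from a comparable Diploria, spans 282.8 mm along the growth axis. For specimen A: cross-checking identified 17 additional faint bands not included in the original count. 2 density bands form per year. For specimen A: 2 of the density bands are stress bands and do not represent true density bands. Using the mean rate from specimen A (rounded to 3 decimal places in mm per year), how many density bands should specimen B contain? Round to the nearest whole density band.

Specimen A: adjusted count: 267 − 2 + 17 = 282 density bands.
Specimen A: 282 density bands at 2 per year is 282 / 2 = 141 years.
A: Mean rate = 81.7 mm / 141 years ≈ 0.579 mm per year.
Specimen B: 282.8 mm / 0.579 mm per year = 488.43 years; at 2 density bands per year that is 488.43 × 2 ≈ 977 density bands.

977 density bands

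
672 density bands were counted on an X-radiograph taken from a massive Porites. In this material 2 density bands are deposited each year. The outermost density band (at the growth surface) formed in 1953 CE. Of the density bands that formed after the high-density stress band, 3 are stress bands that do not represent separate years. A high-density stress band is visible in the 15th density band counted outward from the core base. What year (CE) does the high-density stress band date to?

1626 CE

The high-density stress band sits at density band 15 from the core base, so 672 − 15 = 657 density bands formed after it.
657 − 3 false = 654 true density bands after the high-density stress band.
Dividing by 2 density bands per year: 654 / 2 = 327 years.
1953 − 327 = 1626 CE.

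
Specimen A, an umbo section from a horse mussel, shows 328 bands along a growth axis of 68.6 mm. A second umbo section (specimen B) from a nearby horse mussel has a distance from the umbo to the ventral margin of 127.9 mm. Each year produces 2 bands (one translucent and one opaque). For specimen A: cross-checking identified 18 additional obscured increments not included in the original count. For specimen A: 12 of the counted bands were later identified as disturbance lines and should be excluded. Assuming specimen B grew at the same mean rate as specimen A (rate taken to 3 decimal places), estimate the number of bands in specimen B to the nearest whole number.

Specimen A: adjusted count: 328 − 12 + 18 = 334 bands.
Specimen A: dividing by 2 bands per year: 334 / 2 = 167 years.
A: Extension rate ≈ 68.6 / 167 = 0.411 mm per year.
Specimen B: 127.9 mm / 0.411 mm per year = 311.19 years; at 2 bands per year that is 311.19 × 2 ≈ 622 bands.

622 bands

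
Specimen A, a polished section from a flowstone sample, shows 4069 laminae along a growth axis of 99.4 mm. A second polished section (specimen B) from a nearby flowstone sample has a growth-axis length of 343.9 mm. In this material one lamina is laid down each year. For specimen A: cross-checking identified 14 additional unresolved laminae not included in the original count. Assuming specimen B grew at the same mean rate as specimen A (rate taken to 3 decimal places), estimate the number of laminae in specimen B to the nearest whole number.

Specimen A: correcting the raw count gives 4069 + 14 = 4083 true laminae.
A: Mean rate = 99.4 mm / 4083 years ≈ 0.024 mm/year.
For B, 343.9 / 0.024 = 14329.17 years ≈ 14329 laminae.

14329 laminae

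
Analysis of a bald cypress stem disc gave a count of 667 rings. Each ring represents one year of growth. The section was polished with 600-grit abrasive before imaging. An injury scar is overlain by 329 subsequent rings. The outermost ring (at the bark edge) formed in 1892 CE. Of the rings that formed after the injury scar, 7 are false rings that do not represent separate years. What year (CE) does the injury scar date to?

1570 CE

329 rings formed after the injury scar.
Removing the 7 false rings leaves 329 − 7 = 322 true rings beyond the injury scar.
The ring at the bark edge is 1892 CE, so the injury scar dates to 1892 − 322 = 1570 CE.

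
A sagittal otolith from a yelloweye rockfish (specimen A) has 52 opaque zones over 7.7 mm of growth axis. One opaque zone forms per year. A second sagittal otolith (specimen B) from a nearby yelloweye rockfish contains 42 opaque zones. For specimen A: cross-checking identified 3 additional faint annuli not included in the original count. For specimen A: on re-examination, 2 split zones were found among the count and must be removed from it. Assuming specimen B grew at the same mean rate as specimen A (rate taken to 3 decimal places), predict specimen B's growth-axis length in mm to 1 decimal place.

6.1 mm

Specimen A: adjusted count: 52 − 2 + 3 = 53 opaque zones.
A: Mean rate = 7.7 mm / 53 years ≈ 0.145 mm/yr.
Length of B = 0.145 × 42 = 6.1 mm.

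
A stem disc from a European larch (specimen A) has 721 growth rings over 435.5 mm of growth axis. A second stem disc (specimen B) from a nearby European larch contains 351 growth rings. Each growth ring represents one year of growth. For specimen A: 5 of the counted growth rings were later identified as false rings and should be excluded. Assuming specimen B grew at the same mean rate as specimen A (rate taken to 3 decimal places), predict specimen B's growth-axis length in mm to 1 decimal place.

213.4 mm

Specimen A: correcting the raw count gives 721 − 5 = 716 true growth rings.
A: Mean rate = 435.5 mm / 716 years ≈ 0.608 mm per year.
B's length ≈ 0.608 × 351 = 213.4 mm.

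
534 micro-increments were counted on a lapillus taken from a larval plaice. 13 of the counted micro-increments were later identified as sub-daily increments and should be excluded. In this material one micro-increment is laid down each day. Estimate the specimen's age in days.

521 d

True micro-increment count = 534 − 13 = 521.
One micro-increment per day makes the duration 521 days.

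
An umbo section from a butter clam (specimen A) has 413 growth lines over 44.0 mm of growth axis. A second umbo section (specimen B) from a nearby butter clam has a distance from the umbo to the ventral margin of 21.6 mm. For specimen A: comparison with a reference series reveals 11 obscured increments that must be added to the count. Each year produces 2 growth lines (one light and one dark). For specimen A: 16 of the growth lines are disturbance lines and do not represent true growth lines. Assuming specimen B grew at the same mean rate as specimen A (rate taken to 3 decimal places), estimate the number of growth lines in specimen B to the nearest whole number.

Specimen A: after corrections the count is 413 − 16 + 11 = 408 growth lines.
Specimen A: dividing by 2 growth lines per year: 408 / 2 = 204 years.
A: Mean rate = 44.0 mm / 204 years ≈ 0.216 mm/yr.
For B, 21.6 / 0.216 = 100.00 years; at 2 growth lines per year that is 100.00 × 2 ≈ 200 growth lines.

200 growth lines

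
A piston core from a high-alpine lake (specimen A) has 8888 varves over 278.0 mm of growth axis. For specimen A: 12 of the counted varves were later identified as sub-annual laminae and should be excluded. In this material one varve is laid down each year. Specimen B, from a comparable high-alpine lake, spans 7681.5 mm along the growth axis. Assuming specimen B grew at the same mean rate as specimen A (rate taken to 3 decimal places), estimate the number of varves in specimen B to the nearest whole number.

247790 varves

Specimen A: adjusted count: 8888 − 12 = 8876 varves.
A: Mean rate = 278.0 mm / 8876 years ≈ 0.031 mm/year.
Specimen B: 7681.5 mm / 0.031 mm per year = 247790.32 years ≈ 247790 varves.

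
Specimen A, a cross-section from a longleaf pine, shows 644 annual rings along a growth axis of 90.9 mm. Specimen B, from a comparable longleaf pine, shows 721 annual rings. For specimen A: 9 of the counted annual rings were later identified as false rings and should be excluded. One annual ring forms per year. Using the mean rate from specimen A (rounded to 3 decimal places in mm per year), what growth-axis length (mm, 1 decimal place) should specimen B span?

103.1 mm

Specimen A: adjusted count: 644 − 9 = 635 annual rings.
A: 90.9 mm over 635 years gives 90.9 / 635 ≈ 0.143 mm per year.
Length of B = 0.143 × 721 = 103.1 mm.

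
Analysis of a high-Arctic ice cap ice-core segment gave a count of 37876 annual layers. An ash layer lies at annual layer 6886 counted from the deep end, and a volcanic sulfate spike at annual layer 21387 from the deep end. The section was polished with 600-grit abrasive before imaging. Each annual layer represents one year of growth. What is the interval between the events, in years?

14501 years

The two markers are separated by 21387 − 6886 = 14501 annual layers.
That is 14501 years at one annual layer per year.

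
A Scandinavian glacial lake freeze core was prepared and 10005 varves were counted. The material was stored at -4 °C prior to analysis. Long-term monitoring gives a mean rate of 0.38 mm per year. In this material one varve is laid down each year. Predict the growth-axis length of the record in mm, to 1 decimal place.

3801.9 mm

10005 years of growth are recorded.
Predicted length = 0.38 mm/year × 10005 years = 3801.9 mm.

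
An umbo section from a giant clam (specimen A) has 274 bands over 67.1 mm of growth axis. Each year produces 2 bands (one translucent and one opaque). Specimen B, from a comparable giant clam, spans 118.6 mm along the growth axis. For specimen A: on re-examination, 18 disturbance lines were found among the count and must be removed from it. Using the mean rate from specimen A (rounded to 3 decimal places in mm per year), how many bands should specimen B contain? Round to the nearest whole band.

Specimen A: after corrections the count is 274 − 18 = 256 bands.
Specimen A: 256 bands at 2 per year is 256 / 2 = 128 years.
A: Extension rate ≈ 67.1 / 128 = 0.524 mm/yr.
For B, 118.6 / 0.524 = 226.34 years; at 2 bands per year that is 226.34 × 2 ≈ 453 bands.

453 bands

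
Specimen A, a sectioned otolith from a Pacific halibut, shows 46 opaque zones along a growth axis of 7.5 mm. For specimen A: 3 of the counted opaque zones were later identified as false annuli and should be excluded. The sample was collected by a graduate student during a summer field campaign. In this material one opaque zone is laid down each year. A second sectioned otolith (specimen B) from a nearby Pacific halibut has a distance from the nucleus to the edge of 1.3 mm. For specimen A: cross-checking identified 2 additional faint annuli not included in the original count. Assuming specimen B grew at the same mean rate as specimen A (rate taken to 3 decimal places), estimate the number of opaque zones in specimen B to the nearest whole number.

Specimen A: correcting the raw count gives 46 − 3 + 2 = 45 true opaque zones.
A: Mean rate = 7.5 mm / 45 years ≈ 0.167 mm/year.
B spans 1.3 / 0.167 = 7.78 years ≈ 8 opaque zones.

8 opaque zones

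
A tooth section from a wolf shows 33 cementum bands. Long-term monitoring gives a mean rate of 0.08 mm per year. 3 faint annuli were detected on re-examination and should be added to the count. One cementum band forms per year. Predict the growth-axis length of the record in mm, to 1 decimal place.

2.9 mm

After corrections the count is 33 + 3 = 36 cementum bands.
36 years at 0.08 mm/year gives 0.08 × 36 = 2.9 mm.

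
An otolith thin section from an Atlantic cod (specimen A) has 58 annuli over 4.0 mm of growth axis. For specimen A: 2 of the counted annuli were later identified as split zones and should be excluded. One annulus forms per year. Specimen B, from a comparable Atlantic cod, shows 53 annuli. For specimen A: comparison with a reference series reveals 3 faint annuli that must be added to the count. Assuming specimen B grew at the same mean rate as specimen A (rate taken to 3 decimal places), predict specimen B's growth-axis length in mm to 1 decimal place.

Specimen A: adjusted count: 58 − 2 + 3 = 59 annuli.
A: Mean rate = 4.0 mm / 59 years ≈ 0.068 mm per year.
Length of B = 0.068 × 53 = 3.6 mm.

3.6 mm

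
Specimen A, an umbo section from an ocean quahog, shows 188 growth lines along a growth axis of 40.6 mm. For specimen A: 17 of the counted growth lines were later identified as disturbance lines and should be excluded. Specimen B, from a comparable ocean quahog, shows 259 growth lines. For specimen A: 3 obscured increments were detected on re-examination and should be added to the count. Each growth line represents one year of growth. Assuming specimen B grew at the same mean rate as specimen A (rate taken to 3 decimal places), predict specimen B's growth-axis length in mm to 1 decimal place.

Specimen A: adjusted count: 188 − 17 + 3 = 174 growth lines.
A: Mean rate = 40.6 mm / 174 years ≈ 0.233 mm/yr.
B's length ≈ 0.233 × 259 = 60.3 mm.

60.3 mm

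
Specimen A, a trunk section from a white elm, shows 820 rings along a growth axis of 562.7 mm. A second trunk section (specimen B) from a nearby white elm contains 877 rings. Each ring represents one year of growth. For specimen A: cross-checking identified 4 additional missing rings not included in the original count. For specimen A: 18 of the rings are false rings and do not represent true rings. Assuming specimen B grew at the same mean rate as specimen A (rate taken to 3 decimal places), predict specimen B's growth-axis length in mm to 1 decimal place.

Specimen A: correcting the raw count gives 820 − 18 + 4 = 806 true rings.
A: Mean rate = 562.7 mm / 806 years ≈ 0.698 mm per year.
For B, 0.698 mm/year × 877 years = 612.1 mm.

612.1 mm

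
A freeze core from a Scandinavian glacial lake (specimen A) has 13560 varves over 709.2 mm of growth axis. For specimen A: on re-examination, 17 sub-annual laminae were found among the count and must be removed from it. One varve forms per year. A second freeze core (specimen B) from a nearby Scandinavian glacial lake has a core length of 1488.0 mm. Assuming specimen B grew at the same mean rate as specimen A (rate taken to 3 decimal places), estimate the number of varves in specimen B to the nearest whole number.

28615 varves

Specimen A: correcting the raw count gives 13560 − 17 = 13543 true varves.
A: Extension rate ≈ 709.2 / 13543 = 0.052 mm/yr.
Specimen B: 1488.0 mm / 0.052 mm per year = 28615.38 years ≈ 28615 varves.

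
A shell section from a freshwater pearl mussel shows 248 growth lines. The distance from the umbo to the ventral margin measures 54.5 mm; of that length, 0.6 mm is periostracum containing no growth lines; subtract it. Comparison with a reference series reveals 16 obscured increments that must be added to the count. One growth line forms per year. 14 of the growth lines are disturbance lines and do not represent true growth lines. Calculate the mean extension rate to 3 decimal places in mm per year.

0.216 mm per year

Adjusted count: 248 − 14 + 16 = 250 growth lines.
The growth record spans 54.5 − 0.6 = 53.9 mm.
Mean rate = 53.9 mm / 250 years ≈ 0.216 mm per year.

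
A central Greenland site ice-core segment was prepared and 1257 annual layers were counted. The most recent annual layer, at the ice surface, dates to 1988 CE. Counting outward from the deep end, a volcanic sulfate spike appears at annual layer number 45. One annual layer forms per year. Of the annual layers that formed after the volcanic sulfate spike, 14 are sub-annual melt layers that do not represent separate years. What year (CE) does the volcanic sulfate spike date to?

790 CE

1257 − 45 = 1212 annual layers lie beyond the volcanic sulfate spike toward the ice surface.
1212 − 14 false = 1198 true annual layers after the volcanic sulfate spike.
The annual layer at the ice surface is 1988 CE, so the volcanic sulfate spike dates to 1988 − 1198 = 790 CE.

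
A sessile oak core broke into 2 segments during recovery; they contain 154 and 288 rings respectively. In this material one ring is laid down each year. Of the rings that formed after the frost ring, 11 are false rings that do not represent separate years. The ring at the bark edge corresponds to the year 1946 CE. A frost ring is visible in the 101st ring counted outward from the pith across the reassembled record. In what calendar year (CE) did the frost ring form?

Total rings = 154 + 288 = 442.
Between ring 101 and the bark edge there are 442 − 101 = 341 rings.
341 − 11 false = 330 true rings after the frost ring.
Counting back 330 years from 1946 CE places the frost ring in 1946 − 330 = 1616 CE.

1616 CE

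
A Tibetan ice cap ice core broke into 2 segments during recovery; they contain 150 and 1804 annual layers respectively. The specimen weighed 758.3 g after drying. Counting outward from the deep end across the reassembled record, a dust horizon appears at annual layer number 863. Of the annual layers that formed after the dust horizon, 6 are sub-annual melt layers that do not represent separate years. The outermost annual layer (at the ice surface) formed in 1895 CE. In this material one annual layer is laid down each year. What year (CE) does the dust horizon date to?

810 CE

Total annual layers = 150 + 1804 = 1954.
1954 − 863 = 1091 annual layers lie beyond the dust horizon toward the ice surface.
Excluding 6 false annual layers: 1091 − 6 = 1085.
The annual layer at the ice surface is 1895 CE, so the dust horizon dates to 1895 − 1085 = 810 CE.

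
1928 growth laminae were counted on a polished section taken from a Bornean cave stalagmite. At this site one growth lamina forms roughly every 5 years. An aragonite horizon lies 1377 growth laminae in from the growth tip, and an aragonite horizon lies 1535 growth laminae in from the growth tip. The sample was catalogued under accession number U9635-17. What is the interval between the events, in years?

1535 − 1377 = 158 growth laminae lie between the two events.
Multiplying by 5 years per growth lamina: 158 × 5 = 790 years.

790 yr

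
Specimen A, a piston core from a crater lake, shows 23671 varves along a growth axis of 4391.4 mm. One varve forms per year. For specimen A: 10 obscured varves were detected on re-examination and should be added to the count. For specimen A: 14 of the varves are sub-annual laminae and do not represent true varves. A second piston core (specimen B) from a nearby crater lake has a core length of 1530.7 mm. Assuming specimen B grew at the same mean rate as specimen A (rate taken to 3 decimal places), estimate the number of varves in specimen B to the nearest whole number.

Specimen A: adjusted count: 23671 − 14 + 10 = 23667 varves.
A: 4391.4 mm over 23667 years gives 4391.4 / 23667 ≈ 0.186 mm/yr.
Specimen B: 1530.7 mm / 0.186 mm per year = 8229.57 years ≈ 8230 varves.

8230 varves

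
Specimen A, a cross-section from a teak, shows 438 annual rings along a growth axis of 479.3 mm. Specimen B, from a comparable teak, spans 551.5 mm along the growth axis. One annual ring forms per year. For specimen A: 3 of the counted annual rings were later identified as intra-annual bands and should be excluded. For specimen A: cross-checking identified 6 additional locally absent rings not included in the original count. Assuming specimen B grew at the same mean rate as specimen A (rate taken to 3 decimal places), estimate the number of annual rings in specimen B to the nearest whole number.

Specimen A: adjusted count: 438 − 3 + 6 = 441 annual rings.
A: Mean rate = 479.3 mm / 441 years ≈ 1.087 mm/year.
B spans 551.5 / 1.087 = 507.36 years ≈ 507 annual rings.

507 annual rings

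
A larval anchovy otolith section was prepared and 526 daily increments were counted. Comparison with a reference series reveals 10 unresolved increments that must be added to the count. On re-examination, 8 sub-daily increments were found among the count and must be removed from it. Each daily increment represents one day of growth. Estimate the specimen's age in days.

Correcting the raw count gives 526 − 8 + 10 = 528 true daily increments.
One daily increment per day makes the duration 528 days.

528 days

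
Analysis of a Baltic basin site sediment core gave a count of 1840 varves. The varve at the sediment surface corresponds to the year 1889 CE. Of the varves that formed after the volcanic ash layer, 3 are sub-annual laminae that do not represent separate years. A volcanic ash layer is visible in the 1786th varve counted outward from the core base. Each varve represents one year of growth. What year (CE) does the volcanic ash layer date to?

1838 CE

1840 − 1786 = 54 varves lie beyond the volcanic ash layer toward the sediment surface.
54 − 3 false = 51 true varves after the volcanic ash layer.
Counting back 51 years from 1889 CE places the volcanic ash layer in 1889 − 51 = 1838 CE.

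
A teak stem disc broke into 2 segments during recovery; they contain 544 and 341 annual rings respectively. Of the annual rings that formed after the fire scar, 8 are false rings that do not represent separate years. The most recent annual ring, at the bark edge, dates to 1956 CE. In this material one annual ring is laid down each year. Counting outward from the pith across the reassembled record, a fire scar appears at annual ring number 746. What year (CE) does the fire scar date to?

1825 CE

Total annual rings = 544 + 341 = 885.
885 − 746 = 139 annual rings lie beyond the fire scar toward the bark edge.
Removing the 8 false annual rings leaves 139 − 8 = 131 true annual rings beyond the fire scar.
The annual ring at the bark edge is 1956 CE, so the fire scar dates to 1956 − 131 = 1825 CE.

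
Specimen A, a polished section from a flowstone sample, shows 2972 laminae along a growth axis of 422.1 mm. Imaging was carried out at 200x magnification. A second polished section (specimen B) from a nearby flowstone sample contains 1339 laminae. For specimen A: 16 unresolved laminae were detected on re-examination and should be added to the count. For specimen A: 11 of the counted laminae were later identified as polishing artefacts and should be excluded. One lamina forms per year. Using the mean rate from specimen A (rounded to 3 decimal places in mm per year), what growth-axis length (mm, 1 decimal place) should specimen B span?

Specimen A: adjusted count: 2972 − 11 + 16 = 2977 laminae.
A: Mean rate = 422.1 mm / 2977 years ≈ 0.142 mm per year.
B's length ≈ 0.142 × 1339 = 190.1 mm.

190.1 mm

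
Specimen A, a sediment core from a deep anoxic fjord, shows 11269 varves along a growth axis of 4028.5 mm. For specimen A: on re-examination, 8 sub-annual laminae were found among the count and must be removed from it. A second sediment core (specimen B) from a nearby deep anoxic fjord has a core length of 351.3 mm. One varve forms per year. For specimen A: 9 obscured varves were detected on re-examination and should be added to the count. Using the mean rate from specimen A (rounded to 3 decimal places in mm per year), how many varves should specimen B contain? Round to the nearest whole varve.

Specimen A: adjusted count: 11269 − 8 + 9 = 11270 varves.
A: Mean rate = 4028.5 mm / 11270 years ≈ 0.357 mm per year.
B spans 351.3 / 0.357 = 984.03 years ≈ 984 varves.

984 varves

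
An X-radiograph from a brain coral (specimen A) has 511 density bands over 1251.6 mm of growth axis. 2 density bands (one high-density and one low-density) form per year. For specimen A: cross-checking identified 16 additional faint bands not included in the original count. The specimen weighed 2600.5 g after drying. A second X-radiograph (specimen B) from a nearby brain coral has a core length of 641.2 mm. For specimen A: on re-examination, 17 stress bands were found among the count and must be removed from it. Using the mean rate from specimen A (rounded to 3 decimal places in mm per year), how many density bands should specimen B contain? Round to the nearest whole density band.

Specimen A: true density band count = 511 − 17 + 16 = 510.
Specimen A: dividing by 2 density bands per year: 510 / 2 = 255 years.
A: Extension rate ≈ 1251.6 / 255 = 4.908 mm/yr.
For B, 641.2 / 4.908 = 130.64 years; at 2 density bands per year that is 130.64 × 2 ≈ 261 density bands.

261 density bands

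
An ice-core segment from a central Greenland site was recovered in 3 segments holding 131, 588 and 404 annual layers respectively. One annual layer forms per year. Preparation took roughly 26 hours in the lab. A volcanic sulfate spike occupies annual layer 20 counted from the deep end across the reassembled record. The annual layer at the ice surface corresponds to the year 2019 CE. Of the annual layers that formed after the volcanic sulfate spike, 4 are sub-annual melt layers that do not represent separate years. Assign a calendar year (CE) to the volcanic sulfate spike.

920 CE

Total annual layers = 131 + 588 + 404 = 1123.
Between annual layer 20 and the ice surface there are 1123 − 20 = 1103 annual layers.
1103 − 4 false = 1099 true annual layers after the volcanic sulfate spike.
Counting back 1099 years from 2019 CE places the volcanic sulfate spike in 2019 − 1099 = 920 CE.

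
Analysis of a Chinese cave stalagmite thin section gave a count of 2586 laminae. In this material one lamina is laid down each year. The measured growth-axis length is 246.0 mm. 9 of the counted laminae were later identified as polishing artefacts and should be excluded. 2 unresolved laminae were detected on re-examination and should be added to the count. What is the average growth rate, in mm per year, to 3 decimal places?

0.095 mm per year

True lamina count = 2586 − 9 + 2 = 2579.
Extension rate ≈ 246.0 / 2579 = 0.095 mm per year.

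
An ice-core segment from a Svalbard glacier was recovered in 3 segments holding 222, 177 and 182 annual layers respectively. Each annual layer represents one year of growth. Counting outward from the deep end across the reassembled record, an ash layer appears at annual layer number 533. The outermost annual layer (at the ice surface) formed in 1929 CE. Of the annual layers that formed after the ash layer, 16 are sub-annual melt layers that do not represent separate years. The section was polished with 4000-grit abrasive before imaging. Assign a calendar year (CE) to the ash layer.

1897 CE

Total annual layers = 222 + 177 + 182 = 581.
581 − 533 = 48 annual layers lie beyond the ash layer toward the ice surface.
48 − 16 false = 32 true annual layers after the ash layer.
The annual layer at the ice surface is 1929 CE, so the ash layer dates to 1929 − 32 = 1897 CE.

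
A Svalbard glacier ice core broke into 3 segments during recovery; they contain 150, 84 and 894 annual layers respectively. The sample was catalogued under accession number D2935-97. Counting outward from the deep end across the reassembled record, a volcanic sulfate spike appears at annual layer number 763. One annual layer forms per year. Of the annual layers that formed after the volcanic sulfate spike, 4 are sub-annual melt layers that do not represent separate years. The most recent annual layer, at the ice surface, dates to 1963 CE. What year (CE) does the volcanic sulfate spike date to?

Total annual layers = 150 + 84 + 894 = 1128.
1128 − 763 = 365 annual layers lie beyond the volcanic sulfate spike toward the ice surface.
365 − 4 false = 361 true annual layers after the volcanic sulfate spike.
1963 − 361 = 1602 CE.

1602 CE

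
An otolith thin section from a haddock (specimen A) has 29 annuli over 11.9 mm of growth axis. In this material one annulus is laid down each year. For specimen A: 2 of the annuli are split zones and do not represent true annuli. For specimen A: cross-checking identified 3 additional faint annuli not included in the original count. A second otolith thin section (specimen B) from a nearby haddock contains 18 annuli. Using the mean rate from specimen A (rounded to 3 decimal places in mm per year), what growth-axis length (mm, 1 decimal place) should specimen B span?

Specimen A: correcting the raw count gives 29 − 2 + 3 = 30 true annuli.
A: Extension rate ≈ 11.9 / 30 = 0.397 mm per year.
For B, 0.397 mm/year × 18 years = 7.1 mm.

7.1 mm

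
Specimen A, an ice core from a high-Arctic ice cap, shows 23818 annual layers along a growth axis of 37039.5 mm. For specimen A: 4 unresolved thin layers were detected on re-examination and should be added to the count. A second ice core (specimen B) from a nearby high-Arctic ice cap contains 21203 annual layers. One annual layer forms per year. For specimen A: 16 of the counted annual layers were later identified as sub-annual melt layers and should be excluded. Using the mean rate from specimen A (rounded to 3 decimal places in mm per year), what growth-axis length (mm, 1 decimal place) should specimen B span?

32991.9 mm

Specimen A: correcting the raw count gives 23818 − 16 + 4 = 23806 true annual layers.
A: Mean rate = 37039.5 mm / 23806 years ≈ 1.556 mm/year.
For B, 1.556 mm/year × 21203 years = 32991.9 mm.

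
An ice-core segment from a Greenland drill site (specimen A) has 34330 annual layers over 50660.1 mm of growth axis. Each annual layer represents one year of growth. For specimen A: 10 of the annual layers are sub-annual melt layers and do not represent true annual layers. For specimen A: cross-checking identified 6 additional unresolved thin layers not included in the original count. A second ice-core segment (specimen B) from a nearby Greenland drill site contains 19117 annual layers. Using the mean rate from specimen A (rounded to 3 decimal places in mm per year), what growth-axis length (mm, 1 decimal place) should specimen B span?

Specimen A: adjusted count: 34330 − 10 + 6 = 34326 annual layers.
A: Mean rate = 50660.1 mm / 34326 years ≈ 1.476 mm/yr.
Length of B = 1.476 × 19117 = 28216.7 mm.

28216.7 mm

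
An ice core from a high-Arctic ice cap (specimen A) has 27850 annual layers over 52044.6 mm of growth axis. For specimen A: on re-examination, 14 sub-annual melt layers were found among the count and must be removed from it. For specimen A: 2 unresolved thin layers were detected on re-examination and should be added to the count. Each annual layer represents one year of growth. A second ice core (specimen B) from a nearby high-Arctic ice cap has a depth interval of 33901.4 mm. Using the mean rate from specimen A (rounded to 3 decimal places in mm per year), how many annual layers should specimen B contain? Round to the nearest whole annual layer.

Specimen A: correcting the raw count gives 27850 − 14 + 2 = 27838 true annual layers.
A: Mean rate = 52044.6 mm / 27838 years ≈ 1.870 mm/year.
Specimen B: 33901.4 mm / 1.870 mm per year = 18129.09 years ≈ 18129 annual layers.

18129 annual layers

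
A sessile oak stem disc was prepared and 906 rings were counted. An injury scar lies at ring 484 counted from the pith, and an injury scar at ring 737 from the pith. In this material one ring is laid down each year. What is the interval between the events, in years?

The two markers are separated by 737 − 484 = 253 rings.
At one ring per year, 253 years elapsed between them.

253 yr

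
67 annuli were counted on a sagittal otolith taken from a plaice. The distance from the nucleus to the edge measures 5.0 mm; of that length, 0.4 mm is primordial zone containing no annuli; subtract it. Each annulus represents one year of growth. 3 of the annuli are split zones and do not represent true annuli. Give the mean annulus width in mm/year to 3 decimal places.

Correcting the raw count gives 67 − 3 = 64 true annuli.
The growth record spans 5.0 − 0.4 = 4.6 mm.
4.6 mm over 64 years gives 4.6 / 64 ≈ 0.072 mm/year.

0.072 mm/year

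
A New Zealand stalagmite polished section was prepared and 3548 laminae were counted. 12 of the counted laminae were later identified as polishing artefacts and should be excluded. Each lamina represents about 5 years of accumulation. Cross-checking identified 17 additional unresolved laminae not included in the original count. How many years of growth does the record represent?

17765 years

Adjusted count: 3548 − 12 + 17 = 3553 laminae.
3553 laminae at 5 years each span 3553 × 5 = 17765 years.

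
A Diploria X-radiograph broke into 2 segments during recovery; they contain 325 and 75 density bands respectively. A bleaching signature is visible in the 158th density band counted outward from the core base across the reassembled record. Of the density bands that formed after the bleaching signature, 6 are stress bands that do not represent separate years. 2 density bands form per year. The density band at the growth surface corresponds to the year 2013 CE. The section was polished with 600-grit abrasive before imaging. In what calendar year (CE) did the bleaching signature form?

1895 CE

Total density bands = 325 + 75 = 400.
Between density band 158 and the growth surface there are 400 − 158 = 242 density bands.
242 − 6 false = 236 true density bands after the bleaching signature.
Dividing by 2 density bands per year: 236 / 2 = 118 years.
Counting back 118 years from 2013 CE places the bleaching signature in 2013 − 118 = 1895 CE.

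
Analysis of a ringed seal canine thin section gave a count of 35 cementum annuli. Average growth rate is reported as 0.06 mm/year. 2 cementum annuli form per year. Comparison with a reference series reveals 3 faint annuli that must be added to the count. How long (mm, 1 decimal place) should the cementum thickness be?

True cementum annulus count = 35 + 3 = 38.
Dividing by 2 cementum annuli per year: 38 / 2 = 19 years.
Predicted length = 0.06 mm/year × 19 years = 1.1 mm.

1.1 mm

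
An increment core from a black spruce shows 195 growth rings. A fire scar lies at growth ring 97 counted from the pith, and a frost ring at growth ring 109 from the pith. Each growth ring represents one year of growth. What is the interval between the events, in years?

The two markers are separated by 109 − 97 = 12 growth rings.
One growth ring per year makes the interval 12 years.

12 years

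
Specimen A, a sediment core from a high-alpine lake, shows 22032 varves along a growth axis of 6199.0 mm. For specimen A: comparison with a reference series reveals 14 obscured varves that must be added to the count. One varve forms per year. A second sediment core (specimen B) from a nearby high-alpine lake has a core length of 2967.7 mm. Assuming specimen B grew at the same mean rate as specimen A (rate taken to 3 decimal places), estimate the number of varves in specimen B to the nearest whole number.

Specimen A: adjusted count: 22032 + 14 = 22046 varves.
A: 6199.0 mm over 22046 years gives 6199.0 / 22046 ≈ 0.281 mm per year.
B spans 2967.7 / 0.281 = 10561.21 years ≈ 10561 varves.

10561 varves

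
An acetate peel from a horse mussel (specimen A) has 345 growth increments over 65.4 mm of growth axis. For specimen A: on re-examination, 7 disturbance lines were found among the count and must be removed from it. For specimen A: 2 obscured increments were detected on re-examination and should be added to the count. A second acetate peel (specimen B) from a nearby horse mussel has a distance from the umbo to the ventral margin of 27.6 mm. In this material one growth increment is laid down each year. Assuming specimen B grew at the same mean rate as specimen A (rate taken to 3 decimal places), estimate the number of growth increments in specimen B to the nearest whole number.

Specimen A: after corrections the count is 345 − 7 + 2 = 340 growth increments.
A: 65.4 mm over 340 years gives 65.4 / 340 ≈ 0.192 mm/yr.
Specimen B: 27.6 mm / 0.192 mm per year = 143.75 years ≈ 144 growth increments.

144 growth increments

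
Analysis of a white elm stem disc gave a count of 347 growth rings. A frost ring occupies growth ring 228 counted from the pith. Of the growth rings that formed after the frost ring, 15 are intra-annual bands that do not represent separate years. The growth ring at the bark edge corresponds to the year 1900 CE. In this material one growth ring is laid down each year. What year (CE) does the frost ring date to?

1796 CE

The frost ring sits at growth ring 228 from the pith, so 347 − 228 = 119 growth rings formed after it.
119 − 15 false = 104 true growth rings after the frost ring.
Counting back 104 years from 1900 CE places the frost ring in 1900 − 104 = 1796 CE.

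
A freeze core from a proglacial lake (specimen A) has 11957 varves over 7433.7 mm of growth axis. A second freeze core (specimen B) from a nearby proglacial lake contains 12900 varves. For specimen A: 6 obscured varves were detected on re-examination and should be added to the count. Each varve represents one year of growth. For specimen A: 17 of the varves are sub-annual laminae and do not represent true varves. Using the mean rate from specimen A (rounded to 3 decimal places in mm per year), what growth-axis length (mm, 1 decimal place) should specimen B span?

Specimen A: after corrections the count is 11957 − 17 + 6 = 11946 varves.
A: Extension rate ≈ 7433.7 / 11946 = 0.622 mm/year.
For B, 0.622 mm/year × 12900 years = 8023.8 mm.

8023.8 mm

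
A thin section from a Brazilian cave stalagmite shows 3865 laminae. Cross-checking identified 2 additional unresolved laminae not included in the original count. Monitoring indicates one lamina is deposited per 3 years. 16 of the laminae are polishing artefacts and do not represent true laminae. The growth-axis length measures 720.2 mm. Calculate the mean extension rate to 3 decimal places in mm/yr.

After corrections the count is 3865 − 16 + 2 = 3851 laminae.
Multiplying by 3 years per lamina: 3851 × 3 = 11553 years.
Mean rate = 720.2 mm / 11553 years ≈ 0.062 mm/yr.

0.062 mm/yr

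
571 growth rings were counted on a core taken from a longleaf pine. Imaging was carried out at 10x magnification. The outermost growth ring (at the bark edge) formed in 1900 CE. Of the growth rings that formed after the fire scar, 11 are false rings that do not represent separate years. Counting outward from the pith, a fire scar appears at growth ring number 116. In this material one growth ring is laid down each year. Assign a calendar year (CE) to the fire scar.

Between growth ring 116 and the bark edge there are 571 − 116 = 455 growth rings.
Removing the 11 false growth rings leaves 455 − 11 = 444 true growth rings beyond the fire scar.
Counting back 444 years from 1900 CE places the fire scar in 1900 − 444 = 1456 CE.

1456 CE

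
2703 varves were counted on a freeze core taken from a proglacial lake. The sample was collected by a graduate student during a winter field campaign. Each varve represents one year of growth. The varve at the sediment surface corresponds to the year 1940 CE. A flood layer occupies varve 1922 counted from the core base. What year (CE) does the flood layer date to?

The flood layer sits at varve 1922 from the core base, so 2703 − 1922 = 781 varves formed after it.
Counting back 781 years from 1940 CE places the flood layer in 1940 − 781 = 1159 CE.

1159 CE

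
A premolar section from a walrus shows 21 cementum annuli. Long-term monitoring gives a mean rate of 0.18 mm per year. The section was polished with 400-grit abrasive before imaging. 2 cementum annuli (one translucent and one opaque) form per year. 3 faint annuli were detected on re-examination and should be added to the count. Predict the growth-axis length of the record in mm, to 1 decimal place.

2.2 mm

Correcting the raw count gives 21 + 3 = 24 true cementum annuli.
With 2 cementum annuli per year, 24 / 2 = 12 years.
12 years at 0.18 mm/year gives 0.18 × 12 = 2.2 mm.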